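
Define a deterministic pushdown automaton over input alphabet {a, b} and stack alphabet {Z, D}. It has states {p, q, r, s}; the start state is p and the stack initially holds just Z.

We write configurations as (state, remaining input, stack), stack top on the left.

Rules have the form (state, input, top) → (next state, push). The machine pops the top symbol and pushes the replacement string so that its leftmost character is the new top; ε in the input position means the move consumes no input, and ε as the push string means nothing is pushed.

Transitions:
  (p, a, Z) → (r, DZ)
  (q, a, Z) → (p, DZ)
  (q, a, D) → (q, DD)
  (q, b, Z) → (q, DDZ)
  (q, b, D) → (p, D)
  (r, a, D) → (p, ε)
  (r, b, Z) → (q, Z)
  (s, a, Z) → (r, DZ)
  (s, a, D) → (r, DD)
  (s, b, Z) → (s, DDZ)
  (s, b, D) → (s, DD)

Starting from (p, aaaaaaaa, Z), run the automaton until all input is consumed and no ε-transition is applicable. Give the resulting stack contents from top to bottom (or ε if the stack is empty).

(p, aaaaaaaa, Z) ⊢ (r, aaaaaaa, DZ) ⊢ (p, aaaaaa, Z) ⊢ (r, aaaaa, DZ) ⊢ (p, aaaa, Z) ⊢ (r, aaa, DZ) ⊢ (p, aa, Z) ⊢ (r, a, DZ) ⊢ (p, ε, Z)
All input consumed in state p with stack Z.

Z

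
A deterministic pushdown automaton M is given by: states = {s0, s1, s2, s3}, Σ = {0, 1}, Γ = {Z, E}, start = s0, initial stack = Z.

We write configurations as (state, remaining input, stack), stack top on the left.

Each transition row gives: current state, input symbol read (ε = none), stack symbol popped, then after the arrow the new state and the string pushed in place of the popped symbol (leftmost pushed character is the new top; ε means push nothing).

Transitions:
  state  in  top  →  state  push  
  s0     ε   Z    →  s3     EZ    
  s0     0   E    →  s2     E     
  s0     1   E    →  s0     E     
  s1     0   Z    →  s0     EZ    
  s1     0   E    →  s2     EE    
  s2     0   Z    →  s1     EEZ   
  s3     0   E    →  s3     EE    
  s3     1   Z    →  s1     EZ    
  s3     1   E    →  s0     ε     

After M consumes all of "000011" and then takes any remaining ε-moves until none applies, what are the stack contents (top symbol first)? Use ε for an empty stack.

EEEEZ

(s0, 000011, Z)
  ε-move, top Z: go to s3, push EZ → (s3, 000011, EZ)
  read 0, top E: go to s3, push EE → (s3, 00011, EEZ)
  read 0, top E: go to s3, push EE → (s3, 0011, EEEZ)
  read 0, top E: go to s3, push EE → (s3, 011, EEEEZ)
  read 0, top E: go to s3, push EE → (s3, 11, EEEEEZ)
  read 1, top E: go to s0, push ε → (s0, 1, EEEEZ)
  read 1, top E: go to s0, push E → (s0, ε, EEEEZ)
All input consumed in state s0 with stack EEEEZ.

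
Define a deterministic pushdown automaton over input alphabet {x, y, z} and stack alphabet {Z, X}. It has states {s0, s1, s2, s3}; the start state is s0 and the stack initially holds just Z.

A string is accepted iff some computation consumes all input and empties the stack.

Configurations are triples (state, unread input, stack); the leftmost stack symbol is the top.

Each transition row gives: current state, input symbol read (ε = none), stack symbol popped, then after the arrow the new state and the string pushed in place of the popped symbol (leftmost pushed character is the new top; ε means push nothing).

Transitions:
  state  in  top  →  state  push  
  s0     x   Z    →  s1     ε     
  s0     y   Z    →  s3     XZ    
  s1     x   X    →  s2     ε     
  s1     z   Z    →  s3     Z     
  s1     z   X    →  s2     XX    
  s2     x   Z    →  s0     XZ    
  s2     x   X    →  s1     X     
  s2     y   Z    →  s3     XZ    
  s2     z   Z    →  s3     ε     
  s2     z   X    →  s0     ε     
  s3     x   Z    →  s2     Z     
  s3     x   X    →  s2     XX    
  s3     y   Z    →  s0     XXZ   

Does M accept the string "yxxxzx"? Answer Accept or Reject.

(s0, yxxxzx, Z)
  read y, top Z: go to s3, push XZ → (s3, xxxzx, XZ)
  read x, top X: go to s2, push XX → (s2, xxzx, XXZ)
  read x, top X: go to s1, push X → (s1, xzx, XXZ)
  read x, top X: go to s2, push ε → (s2, zx, XZ)
  read z, top X: go to s0, push ε → (s0, x, Z)
  read x, top Z: go to s1, push ε → (s1, ε, ε)
All input consumed and the stack is empty.

Accept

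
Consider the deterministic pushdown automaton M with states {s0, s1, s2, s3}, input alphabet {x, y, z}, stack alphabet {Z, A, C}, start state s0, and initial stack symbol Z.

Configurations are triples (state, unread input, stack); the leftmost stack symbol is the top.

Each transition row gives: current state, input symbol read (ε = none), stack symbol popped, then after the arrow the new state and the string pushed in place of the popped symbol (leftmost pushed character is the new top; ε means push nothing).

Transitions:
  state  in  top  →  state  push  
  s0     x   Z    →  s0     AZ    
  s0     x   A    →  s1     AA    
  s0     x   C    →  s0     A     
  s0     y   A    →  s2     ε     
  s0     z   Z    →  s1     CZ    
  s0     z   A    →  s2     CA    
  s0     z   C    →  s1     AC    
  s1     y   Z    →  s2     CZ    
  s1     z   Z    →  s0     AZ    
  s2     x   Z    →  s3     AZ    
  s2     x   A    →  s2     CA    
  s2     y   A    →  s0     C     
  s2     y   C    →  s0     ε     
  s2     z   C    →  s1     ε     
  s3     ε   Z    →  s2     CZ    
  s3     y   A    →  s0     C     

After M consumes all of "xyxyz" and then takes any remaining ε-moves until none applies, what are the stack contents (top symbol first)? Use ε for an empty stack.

ACZ

(s0, xyxyz, Z)
  read x, top Z: go to s0, push AZ → (s0, yxyz, AZ)
  read y, top A: go to s2, push ε → (s2, xyz, Z)
  read x, top Z: go to s3, push AZ → (s3, yz, AZ)
  read y, top A: go to s0, push C → (s0, z, CZ)
  read z, top C: go to s1, push AC → (s1, ε, ACZ)
All input consumed in state s1 with stack ACZ.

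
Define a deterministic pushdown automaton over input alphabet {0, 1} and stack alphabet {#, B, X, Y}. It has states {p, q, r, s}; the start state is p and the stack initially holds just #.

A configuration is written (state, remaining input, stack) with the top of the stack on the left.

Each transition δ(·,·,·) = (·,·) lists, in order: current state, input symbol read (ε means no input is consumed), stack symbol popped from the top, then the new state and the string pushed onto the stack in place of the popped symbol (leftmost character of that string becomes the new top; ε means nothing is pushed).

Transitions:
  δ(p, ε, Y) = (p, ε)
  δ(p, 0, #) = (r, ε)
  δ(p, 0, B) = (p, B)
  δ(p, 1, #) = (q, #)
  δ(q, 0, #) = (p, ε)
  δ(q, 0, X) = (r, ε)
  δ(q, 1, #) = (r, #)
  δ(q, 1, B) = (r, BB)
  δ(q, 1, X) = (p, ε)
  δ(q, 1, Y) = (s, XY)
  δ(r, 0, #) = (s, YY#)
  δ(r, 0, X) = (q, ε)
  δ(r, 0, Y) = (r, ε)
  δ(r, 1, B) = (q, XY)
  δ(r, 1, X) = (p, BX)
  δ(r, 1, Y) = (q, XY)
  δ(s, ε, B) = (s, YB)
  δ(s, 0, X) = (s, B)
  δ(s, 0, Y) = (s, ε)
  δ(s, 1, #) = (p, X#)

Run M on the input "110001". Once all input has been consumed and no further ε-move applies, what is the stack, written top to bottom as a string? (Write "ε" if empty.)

X#

(p, 110001, #) ⊢ (q, 10001, #) ⊢ (r, 0001, #) ⊢ (s, 001, YY#) ⊢ (s, 01, Y#) ⊢ (s, 1, #) ⊢ (p, ε, X#)
All input consumed in state p with stack X#.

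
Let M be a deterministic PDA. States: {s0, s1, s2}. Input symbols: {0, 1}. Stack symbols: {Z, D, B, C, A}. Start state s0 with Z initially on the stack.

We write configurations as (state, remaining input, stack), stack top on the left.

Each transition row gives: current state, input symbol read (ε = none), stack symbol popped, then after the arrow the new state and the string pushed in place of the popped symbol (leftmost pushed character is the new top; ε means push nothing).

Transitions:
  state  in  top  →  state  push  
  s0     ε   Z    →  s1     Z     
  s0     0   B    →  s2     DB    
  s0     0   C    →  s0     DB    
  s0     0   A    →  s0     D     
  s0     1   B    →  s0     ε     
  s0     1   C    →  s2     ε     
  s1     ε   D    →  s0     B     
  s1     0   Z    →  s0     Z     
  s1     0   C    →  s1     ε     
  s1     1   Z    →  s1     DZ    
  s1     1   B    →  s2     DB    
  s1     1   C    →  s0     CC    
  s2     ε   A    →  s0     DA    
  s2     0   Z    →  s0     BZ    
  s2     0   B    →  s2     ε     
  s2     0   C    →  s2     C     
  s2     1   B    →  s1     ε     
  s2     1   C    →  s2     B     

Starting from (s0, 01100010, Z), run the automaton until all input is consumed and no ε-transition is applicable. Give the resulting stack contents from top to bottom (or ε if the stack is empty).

(s0, 01100010, Z)
  ε-move, top Z: go to s1, push Z → (s1, 01100010, Z)
  read 0, top Z: go to s0, push Z → (s0, 1100010, Z)
  ε-move, top Z: go to s1, push Z → (s1, 1100010, Z)
  read 1, top Z: go to s1, push DZ → (s1, 100010, DZ)
  ε-move, top D: go to s0, push B → (s0, 100010, BZ)
  read 1, top B: go to s0, push ε → (s0, 00010, Z)
  ε-move, top Z: go to s1, push Z → (s1, 00010, Z)
  read 0, top Z: go to s0, push Z → (s0, 0010, Z)
  ε-move, top Z: go to s1, push Z → (s1, 0010, Z)
  read 0, top Z: go to s0, push Z → (s0, 010, Z)
  ε-move, top Z: go to s1, push Z → (s1, 010, Z)
  read 0, top Z: go to s0, push Z → (s0, 10, Z)
  ε-move, top Z: go to s1, push Z → (s1, 10, Z)
  read 1, top Z: go to s1, push DZ → (s1, 0, DZ)
  ε-move, top D: go to s0, push B → (s0, 0, BZ)
  read 0, top B: go to s2, push DB → (s2, ε, DBZ)
All input consumed in state s2 with stack DBZ.

DBZ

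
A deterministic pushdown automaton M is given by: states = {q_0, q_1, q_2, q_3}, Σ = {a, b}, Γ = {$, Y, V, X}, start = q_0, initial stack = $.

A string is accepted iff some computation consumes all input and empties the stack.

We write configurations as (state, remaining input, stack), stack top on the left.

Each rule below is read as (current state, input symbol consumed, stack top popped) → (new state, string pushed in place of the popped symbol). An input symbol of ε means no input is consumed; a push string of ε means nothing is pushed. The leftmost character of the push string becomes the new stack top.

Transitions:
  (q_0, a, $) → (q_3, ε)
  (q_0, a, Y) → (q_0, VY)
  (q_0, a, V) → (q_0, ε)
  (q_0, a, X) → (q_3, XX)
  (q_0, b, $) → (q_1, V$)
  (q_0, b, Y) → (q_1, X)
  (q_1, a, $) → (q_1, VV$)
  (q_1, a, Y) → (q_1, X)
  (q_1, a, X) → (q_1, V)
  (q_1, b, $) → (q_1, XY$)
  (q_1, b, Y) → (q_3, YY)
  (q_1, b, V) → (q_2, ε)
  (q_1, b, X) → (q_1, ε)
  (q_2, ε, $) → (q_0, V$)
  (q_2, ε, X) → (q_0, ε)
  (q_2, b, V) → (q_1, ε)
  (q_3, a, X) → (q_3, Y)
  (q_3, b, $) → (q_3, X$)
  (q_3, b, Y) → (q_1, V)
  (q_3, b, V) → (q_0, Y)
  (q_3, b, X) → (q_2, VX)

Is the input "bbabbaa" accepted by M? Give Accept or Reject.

Accept

(q_0, bbabbaa, $) ⊢ (q_1, babbaa, V$) ⊢ (q_2, abbaa, $) ⊢ (q_0, abbaa, V$) ⊢ (q_0, bbaa, $) ⊢ (q_1, baa, V$) ⊢ (q_2, aa, $) ⊢ (q_0, aa, V$) ⊢ (q_0, a, $) ⊢ (q_3, ε, ε)
All input consumed and the stack is empty.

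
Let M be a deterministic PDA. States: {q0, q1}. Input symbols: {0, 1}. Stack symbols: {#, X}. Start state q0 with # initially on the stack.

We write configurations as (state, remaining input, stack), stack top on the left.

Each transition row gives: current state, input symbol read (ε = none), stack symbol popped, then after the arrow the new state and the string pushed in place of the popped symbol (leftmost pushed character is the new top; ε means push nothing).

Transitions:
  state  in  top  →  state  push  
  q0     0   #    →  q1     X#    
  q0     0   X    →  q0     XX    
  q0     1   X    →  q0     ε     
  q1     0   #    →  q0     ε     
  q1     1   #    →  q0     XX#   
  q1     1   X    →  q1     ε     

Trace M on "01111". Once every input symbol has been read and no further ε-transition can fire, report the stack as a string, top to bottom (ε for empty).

(q0, 01111, #)
  read 0, top #: go to q1, push X# → (q1, 1111, X#)
  read 1, top X: go to q1, push ε → (q1, 111, #)
  read 1, top #: go to q0, push XX# → (q0, 11, XX#)
  read 1, top X: go to q0, push ε → (q0, 1, X#)
  read 1, top X: go to q0, push ε → (q0, ε, #)
All input consumed in state q0 with stack #.

#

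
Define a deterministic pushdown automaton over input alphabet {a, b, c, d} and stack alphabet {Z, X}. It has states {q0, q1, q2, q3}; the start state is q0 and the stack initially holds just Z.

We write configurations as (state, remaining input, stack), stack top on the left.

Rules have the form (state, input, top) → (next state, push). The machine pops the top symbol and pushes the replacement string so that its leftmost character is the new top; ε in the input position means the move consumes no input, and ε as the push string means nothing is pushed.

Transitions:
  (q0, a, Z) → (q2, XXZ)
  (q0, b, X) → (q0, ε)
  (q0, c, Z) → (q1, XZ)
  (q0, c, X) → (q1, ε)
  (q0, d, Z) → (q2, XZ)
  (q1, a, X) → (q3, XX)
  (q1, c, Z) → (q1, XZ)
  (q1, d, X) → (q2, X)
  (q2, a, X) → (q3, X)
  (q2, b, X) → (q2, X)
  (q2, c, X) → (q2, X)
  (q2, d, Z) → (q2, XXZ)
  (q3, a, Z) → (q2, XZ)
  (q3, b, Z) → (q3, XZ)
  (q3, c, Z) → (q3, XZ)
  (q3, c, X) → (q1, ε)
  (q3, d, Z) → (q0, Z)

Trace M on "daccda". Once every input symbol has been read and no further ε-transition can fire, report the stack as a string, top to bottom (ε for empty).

XZ

(q0, daccda, Z) ⊢ (q2, accda, XZ) ⊢ (q3, ccda, XZ) ⊢ (q1, cda, Z) ⊢ (q1, da, XZ) ⊢ (q2, a, XZ) ⊢ (q3, ε, XZ)
All input consumed in state q3 with stack XZ.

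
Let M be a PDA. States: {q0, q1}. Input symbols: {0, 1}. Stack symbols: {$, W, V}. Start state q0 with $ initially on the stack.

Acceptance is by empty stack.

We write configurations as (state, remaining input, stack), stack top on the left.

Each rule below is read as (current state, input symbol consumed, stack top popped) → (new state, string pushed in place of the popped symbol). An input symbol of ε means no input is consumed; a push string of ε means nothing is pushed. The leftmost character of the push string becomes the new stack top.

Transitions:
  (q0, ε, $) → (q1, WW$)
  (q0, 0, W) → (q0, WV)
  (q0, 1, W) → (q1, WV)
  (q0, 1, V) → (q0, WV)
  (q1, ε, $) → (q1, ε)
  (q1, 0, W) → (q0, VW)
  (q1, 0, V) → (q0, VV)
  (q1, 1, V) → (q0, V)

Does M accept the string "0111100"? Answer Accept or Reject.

No computation consumes all input and empties the stack.

Reject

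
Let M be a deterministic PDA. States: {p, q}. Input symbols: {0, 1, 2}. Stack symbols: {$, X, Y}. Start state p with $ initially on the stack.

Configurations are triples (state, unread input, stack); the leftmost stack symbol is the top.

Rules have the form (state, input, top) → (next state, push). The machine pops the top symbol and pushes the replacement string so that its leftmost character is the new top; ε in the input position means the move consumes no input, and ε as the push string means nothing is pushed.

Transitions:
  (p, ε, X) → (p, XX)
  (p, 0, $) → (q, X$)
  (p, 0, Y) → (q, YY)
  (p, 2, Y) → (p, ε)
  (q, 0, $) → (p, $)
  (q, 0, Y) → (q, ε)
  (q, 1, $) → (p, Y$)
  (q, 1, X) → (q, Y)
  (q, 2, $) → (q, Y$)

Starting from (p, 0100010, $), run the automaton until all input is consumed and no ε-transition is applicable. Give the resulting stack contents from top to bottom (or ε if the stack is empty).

(p, 0100010, $)
  read 0, top $: go to q, push X$ → (q, 100010, X$)
  read 1, top X: go to q, push Y → (q, 00010, Y$)
  read 0, top Y: go to q, push ε → (q, 0010, $)
  read 0, top $: go to p, push $ → (p, 010, $)
  read 0, top $: go to q, push X$ → (q, 10, X$)
  read 1, top X: go to q, push Y → (q, 0, Y$)
  read 0, top Y: go to q, push ε → (q, ε, $)
All input consumed in state q with stack $.

$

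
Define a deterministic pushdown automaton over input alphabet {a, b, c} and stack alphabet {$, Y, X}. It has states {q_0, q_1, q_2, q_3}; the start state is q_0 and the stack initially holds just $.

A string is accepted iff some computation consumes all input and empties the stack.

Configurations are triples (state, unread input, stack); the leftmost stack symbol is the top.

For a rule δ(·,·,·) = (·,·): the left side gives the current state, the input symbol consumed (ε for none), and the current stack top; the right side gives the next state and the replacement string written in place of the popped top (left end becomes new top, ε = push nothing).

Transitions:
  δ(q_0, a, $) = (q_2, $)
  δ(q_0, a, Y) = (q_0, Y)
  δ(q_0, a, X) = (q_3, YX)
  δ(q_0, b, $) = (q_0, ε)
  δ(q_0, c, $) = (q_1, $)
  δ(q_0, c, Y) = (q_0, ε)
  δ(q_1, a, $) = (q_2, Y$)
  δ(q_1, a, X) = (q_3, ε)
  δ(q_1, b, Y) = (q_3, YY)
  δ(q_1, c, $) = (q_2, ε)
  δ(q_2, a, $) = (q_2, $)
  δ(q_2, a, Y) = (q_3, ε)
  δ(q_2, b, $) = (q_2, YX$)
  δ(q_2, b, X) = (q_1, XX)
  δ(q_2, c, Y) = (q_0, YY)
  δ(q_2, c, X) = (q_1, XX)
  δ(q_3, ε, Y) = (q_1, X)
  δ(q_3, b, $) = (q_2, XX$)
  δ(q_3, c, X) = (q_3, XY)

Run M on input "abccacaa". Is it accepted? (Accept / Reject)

Reject

(q_0, abccacaa, $) ⊢ (q_2, bccacaa, $) ⊢ (q_2, ccacaa, YX$) ⊢ (q_0, cacaa, YYX$) ⊢ (q_0, acaa, YX$) ⊢ (q_0, caa, YX$) ⊢ (q_0, aa, X$) ⊢ (q_3, a, YX$) ⊢ (q_1, a, XX$) ⊢ (q_3, ε, X$)
All input consumed; stack is X$, not empty, and no further ε-move applies.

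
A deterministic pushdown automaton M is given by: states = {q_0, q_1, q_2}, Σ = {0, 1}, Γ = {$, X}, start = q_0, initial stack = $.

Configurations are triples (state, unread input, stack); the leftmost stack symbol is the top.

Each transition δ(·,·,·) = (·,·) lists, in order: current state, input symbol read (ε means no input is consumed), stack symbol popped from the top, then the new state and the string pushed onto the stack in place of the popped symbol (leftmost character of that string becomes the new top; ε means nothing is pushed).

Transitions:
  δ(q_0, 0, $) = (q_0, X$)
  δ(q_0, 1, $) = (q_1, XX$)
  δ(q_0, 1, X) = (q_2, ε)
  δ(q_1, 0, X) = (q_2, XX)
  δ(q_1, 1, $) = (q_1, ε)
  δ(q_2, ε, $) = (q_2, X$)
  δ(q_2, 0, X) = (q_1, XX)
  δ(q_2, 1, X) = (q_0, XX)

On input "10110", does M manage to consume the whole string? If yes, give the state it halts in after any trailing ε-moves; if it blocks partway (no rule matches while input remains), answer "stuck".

(q_0, 10110, $)
  read 1, top $: go to q_1, push XX$ → (q_1, 0110, XX$)
  read 0, top X: go to q_2, push XX → (q_2, 110, XXX$)
  read 1, top X: go to q_0, push XX → (q_0, 10, XXXX$)
  read 1, top X: go to q_2, push ε → (q_2, 0, XXX$)
  read 0, top X: go to q_1, push XX → (q_1, ε, XXXX$)
All input consumed; M is in state q_1.

q_1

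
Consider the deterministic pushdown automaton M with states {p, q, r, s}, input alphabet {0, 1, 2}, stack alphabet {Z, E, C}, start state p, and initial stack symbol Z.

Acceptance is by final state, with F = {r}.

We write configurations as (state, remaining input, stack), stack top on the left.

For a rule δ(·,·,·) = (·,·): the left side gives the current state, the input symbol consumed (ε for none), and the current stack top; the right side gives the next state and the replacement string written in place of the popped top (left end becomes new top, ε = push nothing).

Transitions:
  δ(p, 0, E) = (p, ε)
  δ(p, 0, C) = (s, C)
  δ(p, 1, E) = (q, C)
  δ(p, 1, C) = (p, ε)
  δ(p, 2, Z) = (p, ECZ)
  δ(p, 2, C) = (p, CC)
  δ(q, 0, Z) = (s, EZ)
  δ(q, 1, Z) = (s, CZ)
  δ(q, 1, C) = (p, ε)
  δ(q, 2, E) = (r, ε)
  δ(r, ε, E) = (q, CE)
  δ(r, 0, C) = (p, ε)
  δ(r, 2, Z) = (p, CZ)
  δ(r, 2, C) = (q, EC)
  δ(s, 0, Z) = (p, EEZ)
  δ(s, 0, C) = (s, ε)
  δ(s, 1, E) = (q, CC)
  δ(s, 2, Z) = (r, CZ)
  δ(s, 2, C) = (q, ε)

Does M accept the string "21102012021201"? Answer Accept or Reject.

(p, 21102012021201, Z)
  read 2, top Z: go to p, push ECZ → (p, 1102012021201, ECZ)
  read 1, top E: go to q, push C → (q, 102012021201, CCZ)
  read 1, top C: go to p, push ε → (p, 02012021201, CZ)
  read 0, top C: go to s, push C → (s, 2012021201, CZ)
  read 2, top C: go to q, push ε → (q, 012021201, Z)
  read 0, top Z: go to s, push EZ → (s, 12021201, EZ)
  read 1, top E: go to q, push CC → (q, 2021201, CCZ)
No transition applies at (q, 2021201, CCZ); input not fully consumed.

Reject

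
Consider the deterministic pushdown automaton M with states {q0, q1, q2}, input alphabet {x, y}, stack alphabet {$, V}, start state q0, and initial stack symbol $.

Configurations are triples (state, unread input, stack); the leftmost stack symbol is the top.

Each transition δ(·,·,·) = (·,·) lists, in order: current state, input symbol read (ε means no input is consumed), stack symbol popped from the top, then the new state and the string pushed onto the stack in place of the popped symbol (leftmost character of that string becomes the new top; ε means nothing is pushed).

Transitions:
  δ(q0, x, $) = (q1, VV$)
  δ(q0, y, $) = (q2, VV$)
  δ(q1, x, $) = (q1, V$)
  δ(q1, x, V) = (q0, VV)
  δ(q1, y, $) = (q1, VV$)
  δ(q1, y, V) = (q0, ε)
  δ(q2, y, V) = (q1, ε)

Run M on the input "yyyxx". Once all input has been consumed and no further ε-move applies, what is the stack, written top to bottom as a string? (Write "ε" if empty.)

(q0, yyyxx, $)
  read y, top $: go to q2, push VV$ → (q2, yyxx, VV$)
  read y, top V: go to q1, push ε → (q1, yxx, V$)
  read y, top V: go to q0, push ε → (q0, xx, $)
  read x, top $: go to q1, push VV$ → (q1, x, VV$)
  read x, top V: go to q0, push VV → (q0, ε, VVV$)
All input consumed in state q0 with stack VVV$.

VVV$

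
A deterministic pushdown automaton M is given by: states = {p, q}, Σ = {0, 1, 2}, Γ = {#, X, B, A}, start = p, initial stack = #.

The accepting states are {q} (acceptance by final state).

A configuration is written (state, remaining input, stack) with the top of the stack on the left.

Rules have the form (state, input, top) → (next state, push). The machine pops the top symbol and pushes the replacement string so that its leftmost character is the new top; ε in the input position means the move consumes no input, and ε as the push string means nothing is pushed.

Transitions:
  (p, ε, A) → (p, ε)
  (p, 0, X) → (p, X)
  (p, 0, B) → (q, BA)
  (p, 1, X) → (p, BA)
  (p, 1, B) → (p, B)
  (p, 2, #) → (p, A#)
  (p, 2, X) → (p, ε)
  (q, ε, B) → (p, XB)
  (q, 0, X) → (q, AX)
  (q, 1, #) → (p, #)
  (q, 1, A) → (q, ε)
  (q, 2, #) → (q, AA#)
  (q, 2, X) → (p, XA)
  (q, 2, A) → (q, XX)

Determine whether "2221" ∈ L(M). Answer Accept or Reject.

Reject

(p, 2221, #)
  read 2, top #: go to p, push A# → (p, 221, A#)
  ε-move, top A: go to p, push ε → (p, 221, #)
  read 2, top #: go to p, push A# → (p, 21, A#)
  ε-move, top A: go to p, push ε → (p, 21, #)
  read 2, top #: go to p, push A# → (p, 1, A#)
  ε-move, top A: go to p, push ε → (p, 1, #)
No transition applies at (p, 1, #); input not fully consumed.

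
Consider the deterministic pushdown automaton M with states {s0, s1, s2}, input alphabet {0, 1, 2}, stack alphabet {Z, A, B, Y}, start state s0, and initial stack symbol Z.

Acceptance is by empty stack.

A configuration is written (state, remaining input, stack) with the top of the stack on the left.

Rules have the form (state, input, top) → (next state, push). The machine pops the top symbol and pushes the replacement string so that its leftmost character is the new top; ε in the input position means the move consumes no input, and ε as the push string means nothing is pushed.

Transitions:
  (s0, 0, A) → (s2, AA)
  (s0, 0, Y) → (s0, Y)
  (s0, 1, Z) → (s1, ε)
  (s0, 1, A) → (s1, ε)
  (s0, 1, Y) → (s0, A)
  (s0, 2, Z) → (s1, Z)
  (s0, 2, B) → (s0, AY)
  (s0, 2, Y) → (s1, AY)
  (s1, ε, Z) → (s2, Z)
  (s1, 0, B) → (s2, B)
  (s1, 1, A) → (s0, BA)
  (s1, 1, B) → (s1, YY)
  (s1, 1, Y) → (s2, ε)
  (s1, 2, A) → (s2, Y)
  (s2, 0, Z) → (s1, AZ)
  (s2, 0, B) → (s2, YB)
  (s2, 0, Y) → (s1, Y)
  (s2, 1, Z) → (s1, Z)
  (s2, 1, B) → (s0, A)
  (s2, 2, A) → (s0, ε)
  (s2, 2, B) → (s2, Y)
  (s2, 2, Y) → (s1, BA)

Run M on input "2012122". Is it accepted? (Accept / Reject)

Reject

(s0, 2012122, Z)
  read 2, top Z: go to s1, push Z → (s1, 012122, Z)
  ε-move, top Z: go to s2, push Z → (s2, 012122, Z)
  read 0, top Z: go to s1, push AZ → (s1, 12122, AZ)
  read 1, top A: go to s0, push BA → (s0, 2122, BAZ)
  read 2, top B: go to s0, push AY → (s0, 122, AYAZ)
  read 1, top A: go to s1, push ε → (s1, 22, YAZ)
No transition applies at (s1, 22, YAZ); input not fully consumed.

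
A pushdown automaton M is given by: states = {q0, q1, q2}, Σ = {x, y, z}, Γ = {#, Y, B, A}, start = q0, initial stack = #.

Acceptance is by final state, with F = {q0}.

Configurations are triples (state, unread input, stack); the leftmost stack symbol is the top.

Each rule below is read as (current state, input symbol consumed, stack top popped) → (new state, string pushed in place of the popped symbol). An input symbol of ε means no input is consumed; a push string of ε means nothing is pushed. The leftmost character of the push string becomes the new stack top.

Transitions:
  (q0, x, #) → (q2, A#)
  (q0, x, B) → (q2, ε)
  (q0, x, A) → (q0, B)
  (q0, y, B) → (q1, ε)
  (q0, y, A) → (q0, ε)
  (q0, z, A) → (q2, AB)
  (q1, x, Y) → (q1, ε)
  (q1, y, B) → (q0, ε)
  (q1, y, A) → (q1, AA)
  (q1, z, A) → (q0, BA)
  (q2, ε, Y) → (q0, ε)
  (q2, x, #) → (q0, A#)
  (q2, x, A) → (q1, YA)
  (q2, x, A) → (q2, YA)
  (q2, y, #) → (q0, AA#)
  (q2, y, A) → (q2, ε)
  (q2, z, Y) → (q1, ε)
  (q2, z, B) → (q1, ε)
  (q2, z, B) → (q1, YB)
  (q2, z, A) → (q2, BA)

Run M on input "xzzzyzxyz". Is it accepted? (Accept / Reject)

Reject

No computation consumes all input and reaches a final state.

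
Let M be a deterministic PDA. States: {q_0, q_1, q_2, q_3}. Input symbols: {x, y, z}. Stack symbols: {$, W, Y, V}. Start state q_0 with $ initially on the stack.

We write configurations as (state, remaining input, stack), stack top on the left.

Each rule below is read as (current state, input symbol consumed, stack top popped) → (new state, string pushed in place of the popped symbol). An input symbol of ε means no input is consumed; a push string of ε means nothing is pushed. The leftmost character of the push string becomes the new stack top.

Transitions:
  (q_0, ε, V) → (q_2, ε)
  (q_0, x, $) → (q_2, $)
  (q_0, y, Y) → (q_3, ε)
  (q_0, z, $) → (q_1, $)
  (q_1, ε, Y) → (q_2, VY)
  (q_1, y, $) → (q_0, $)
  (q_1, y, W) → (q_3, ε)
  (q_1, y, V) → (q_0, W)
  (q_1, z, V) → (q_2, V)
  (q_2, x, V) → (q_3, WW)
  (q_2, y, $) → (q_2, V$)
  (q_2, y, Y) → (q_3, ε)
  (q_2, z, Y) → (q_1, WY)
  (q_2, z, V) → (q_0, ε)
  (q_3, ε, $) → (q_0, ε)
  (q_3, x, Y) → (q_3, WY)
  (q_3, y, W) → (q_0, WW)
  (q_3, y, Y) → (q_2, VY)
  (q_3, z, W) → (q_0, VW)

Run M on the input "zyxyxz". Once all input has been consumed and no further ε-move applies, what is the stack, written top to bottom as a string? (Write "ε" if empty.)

WW$

(q_0, zyxyxz, $)
  read z, top $: go to q_1, push $ → (q_1, yxyxz, $)
  read y, top $: go to q_0, push $ → (q_0, xyxz, $)
  read x, top $: go to q_2, push $ → (q_2, yxz, $)
  read y, top $: go to q_2, push V$ → (q_2, xz, V$)
  read x, top V: go to q_3, push WW → (q_3, z, WW$)
  read z, top W: go to q_0, push VW → (q_0, ε, VWW$)
  ε-move, top V: go to q_2, push ε → (q_2, ε, WW$)
All input consumed in state q_2 with stack WW$.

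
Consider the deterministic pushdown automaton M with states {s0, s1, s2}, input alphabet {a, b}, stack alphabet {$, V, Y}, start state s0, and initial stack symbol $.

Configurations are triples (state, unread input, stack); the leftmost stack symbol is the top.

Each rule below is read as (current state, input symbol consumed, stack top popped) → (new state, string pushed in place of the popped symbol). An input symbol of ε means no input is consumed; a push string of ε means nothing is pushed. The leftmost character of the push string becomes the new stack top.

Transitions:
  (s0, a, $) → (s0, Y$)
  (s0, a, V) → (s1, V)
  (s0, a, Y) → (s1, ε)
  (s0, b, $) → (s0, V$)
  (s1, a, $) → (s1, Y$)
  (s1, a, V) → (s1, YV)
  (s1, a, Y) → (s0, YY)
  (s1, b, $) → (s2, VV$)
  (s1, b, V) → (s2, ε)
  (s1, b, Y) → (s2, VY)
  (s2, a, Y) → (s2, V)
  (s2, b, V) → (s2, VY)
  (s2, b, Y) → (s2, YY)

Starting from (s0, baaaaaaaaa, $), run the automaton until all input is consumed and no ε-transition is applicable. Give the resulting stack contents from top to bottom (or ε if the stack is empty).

YYV$

(s0, baaaaaaaaa, $)
  read b, top $: go to s0, push V$ → (s0, aaaaaaaaa, V$)
  read a, top V: go to s1, push V → (s1, aaaaaaaa, V$)
  read a, top V: go to s1, push YV → (s1, aaaaaaa, YV$)
  read a, top Y: go to s0, push YY → (s0, aaaaaa, YYV$)
  read a, top Y: go to s1, push ε → (s1, aaaaa, YV$)
  read a, top Y: go to s0, push YY → (s0, aaaa, YYV$)
  read a, top Y: go to s1, push ε → (s1, aaa, YV$)
  read a, top Y: go to s0, push YY → (s0, aa, YYV$)
  read a, top Y: go to s1, push ε → (s1, a, YV$)
  read a, top Y: go to s0, push YY → (s0, ε, YYV$)
All input consumed in state s0 with stack YYV$.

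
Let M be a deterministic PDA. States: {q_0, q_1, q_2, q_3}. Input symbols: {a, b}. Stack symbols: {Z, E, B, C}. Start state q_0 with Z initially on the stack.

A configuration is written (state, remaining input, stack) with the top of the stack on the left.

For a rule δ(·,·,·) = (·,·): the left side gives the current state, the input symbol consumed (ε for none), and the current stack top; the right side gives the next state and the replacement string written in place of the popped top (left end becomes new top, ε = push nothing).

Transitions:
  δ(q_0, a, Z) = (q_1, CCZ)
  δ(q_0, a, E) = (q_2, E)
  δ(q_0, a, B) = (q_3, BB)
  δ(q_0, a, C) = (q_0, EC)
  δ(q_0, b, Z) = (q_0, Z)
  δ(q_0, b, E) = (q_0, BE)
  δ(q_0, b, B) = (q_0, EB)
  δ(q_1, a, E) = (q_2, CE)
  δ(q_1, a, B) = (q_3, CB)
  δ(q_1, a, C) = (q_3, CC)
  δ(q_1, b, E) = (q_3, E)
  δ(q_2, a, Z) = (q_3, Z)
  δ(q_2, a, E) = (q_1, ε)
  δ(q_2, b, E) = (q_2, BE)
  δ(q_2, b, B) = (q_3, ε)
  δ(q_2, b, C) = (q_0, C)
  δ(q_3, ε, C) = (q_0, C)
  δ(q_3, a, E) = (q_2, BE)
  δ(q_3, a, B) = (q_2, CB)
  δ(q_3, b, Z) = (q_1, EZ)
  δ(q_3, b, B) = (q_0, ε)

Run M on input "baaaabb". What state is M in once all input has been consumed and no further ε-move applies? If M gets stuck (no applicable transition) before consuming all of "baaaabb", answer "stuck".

q_3

(q_0, baaaabb, Z)
  read b, top Z: go to q_0, push Z → (q_0, aaaabb, Z)
  read a, top Z: go to q_1, push CCZ → (q_1, aaabb, CCZ)
  read a, top C: go to q_3, push CC → (q_3, aabb, CCCZ)
  ε-move, top C: go to q_0, push C → (q_0, aabb, CCCZ)
  read a, top C: go to q_0, push EC → (q_0, abb, ECCCZ)
  read a, top E: go to q_2, push E → (q_2, bb, ECCCZ)
  read b, top E: go to q_2, push BE → (q_2, b, BECCCZ)
  read b, top B: go to q_3, push ε → (q_3, ε, ECCCZ)
All input consumed; M is in state q_3.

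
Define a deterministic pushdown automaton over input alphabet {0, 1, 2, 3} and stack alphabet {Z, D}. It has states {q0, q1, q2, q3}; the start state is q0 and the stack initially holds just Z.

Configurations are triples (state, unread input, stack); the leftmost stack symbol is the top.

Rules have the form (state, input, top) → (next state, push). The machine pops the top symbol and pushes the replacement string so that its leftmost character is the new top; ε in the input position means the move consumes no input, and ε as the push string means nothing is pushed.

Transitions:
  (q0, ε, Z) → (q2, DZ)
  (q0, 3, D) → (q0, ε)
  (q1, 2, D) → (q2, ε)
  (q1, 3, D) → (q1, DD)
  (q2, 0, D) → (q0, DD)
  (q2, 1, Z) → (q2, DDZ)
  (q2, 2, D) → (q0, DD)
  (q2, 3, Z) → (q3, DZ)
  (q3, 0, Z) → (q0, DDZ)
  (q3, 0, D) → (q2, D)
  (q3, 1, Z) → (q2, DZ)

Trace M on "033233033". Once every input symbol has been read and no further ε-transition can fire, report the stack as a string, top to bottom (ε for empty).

DZ

(q0, 033233033, Z)
  ε-move, top Z: go to q2, push DZ → (q2, 033233033, DZ)
  read 0, top D: go to q0, push DD → (q0, 33233033, DDZ)
  read 3, top D: go to q0, push ε → (q0, 3233033, DZ)
  read 3, top D: go to q0, push ε → (q0, 233033, Z)
  ε-move, top Z: go to q2, push DZ → (q2, 233033, DZ)
  read 2, top D: go to q0, push DD → (q0, 33033, DDZ)
  read 3, top D: go to q0, push ε → (q0, 3033, DZ)
  read 3, top D: go to q0, push ε → (q0, 033, Z)
  ε-move, top Z: go to q2, push DZ → (q2, 033, DZ)
  read 0, top D: go to q0, push DD → (q0, 33, DDZ)
  read 3, top D: go to q0, push ε → (q0, 3, DZ)
  read 3, top D: go to q0, push ε → (q0, ε, Z)
  ε-move, top Z: go to q2, push DZ → (q2, ε, DZ)
All input consumed in state q2 with stack DZ.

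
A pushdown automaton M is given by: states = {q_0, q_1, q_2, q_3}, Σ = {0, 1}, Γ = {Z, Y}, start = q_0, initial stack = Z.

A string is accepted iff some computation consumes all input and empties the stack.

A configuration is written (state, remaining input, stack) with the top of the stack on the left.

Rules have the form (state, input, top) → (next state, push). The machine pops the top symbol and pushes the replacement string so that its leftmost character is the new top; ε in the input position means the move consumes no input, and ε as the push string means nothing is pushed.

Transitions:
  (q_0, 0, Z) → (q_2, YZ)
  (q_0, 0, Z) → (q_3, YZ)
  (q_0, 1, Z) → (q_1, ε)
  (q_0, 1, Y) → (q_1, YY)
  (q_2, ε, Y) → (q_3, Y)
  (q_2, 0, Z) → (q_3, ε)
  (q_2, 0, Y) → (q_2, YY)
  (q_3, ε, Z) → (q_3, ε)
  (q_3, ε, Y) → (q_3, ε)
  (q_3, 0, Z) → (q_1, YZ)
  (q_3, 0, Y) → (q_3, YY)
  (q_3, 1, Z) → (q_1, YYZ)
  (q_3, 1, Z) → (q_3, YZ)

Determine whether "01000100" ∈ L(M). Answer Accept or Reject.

One accepting computation: (q_0, 01000100, Z) ⊢ (q_3, 1000100, YZ) ⊢ (q_3, 1000100, Z) ⊢ (q_3, 000100, YZ) ⊢ (q_3, 00100, YYZ) ⊢ (q_3, 00100, YZ) ⊢ (q_3, 0100, YYZ) ⊢ (q_3, 0100, YZ) ⊢ (q_3, 100, YYZ) ⊢ (q_3, 100, YZ) ⊢ (q_3, 100, Z) ⊢ (q_3, 00, YZ) ⊢ (q_3, 0, YYZ) ⊢ (q_3, 0, YZ) ⊢ (q_3, ε, YYZ) ⊢ (q_3, ε, YZ) ⊢ (q_3, ε, Z) ⊢ (q_3, ε, ε)
All input consumed and the stack is empty.

Accept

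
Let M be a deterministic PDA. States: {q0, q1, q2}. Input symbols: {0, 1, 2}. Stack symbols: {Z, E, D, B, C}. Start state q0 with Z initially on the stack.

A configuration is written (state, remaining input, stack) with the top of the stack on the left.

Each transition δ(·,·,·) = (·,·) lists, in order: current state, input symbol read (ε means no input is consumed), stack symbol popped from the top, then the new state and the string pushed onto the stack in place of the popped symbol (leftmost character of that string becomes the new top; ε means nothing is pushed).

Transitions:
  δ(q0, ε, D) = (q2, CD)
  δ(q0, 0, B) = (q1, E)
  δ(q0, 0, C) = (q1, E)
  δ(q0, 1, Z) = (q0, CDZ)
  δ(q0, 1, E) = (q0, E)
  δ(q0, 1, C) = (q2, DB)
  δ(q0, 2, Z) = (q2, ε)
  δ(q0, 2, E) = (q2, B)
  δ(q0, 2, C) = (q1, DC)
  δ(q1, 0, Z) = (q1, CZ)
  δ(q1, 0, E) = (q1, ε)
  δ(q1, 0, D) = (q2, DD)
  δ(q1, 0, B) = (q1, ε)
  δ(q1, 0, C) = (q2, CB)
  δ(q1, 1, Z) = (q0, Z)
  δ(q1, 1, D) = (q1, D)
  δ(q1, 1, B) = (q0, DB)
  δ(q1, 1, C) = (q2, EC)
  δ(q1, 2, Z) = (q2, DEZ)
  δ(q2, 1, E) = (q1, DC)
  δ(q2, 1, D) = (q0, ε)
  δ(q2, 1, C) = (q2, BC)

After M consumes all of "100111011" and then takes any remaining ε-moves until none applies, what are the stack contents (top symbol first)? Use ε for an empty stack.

BCDZ

(q0, 100111011, Z)
  read 1, top Z: go to q0, push CDZ → (q0, 00111011, CDZ)
  read 0, top C: go to q1, push E → (q1, 0111011, EDZ)
  read 0, top E: go to q1, push ε → (q1, 111011, DZ)
  read 1, top D: go to q1, push D → (q1, 11011, DZ)
  read 1, top D: go to q1, push D → (q1, 1011, DZ)
  read 1, top D: go to q1, push D → (q1, 011, DZ)
  read 0, top D: go to q2, push DD → (q2, 11, DDZ)
  read 1, top D: go to q0, push ε → (q0, 1, DZ)
  ε-move, top D: go to q2, push CD → (q2, 1, CDZ)
  read 1, top C: go to q2, push BC → (q2, ε, BCDZ)
All input consumed in state q2 with stack BCDZ.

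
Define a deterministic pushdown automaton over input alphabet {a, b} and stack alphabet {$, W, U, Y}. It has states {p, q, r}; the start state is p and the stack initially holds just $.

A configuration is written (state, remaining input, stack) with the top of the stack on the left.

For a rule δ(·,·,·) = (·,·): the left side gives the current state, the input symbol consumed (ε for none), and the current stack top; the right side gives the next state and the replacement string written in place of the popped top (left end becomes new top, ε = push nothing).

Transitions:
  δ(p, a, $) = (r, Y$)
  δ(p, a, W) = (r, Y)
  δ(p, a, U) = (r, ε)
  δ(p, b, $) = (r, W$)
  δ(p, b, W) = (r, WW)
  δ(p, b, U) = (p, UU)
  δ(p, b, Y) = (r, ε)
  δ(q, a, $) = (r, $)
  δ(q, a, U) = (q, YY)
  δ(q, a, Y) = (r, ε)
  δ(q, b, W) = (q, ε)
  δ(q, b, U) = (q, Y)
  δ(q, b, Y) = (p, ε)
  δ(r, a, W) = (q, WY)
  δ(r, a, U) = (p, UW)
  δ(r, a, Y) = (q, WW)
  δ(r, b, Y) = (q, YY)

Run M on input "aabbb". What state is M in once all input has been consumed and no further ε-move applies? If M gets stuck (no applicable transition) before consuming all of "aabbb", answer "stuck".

stuck

(p, aabbb, $)
  read a, top $: go to r, push Y$ → (r, abbb, Y$)
  read a, top Y: go to q, push WW → (q, bbb, WW$)
  read b, top W: go to q, push ε → (q, bb, W$)
  read b, top W: go to q, push ε → (q, b, $)
No transition for (q, b, top $); M blocks with input b remaining.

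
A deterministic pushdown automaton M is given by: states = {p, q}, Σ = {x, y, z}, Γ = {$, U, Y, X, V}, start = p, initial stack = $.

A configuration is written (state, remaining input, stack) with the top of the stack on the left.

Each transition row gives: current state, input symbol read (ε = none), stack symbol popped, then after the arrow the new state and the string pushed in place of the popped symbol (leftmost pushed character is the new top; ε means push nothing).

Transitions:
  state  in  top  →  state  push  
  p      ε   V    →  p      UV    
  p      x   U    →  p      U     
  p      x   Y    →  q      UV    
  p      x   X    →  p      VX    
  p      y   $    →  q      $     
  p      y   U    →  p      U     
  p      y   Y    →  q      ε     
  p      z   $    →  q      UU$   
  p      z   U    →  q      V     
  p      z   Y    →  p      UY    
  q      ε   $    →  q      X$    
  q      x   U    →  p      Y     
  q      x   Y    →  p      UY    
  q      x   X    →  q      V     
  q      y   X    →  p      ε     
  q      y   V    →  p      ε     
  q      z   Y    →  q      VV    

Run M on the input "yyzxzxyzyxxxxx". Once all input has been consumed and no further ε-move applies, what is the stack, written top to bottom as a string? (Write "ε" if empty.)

(p, yyzxzxyzyxxxxx, $)
  read y, top $: go to q, push $ → (q, yzxzxyzyxxxxx, $)
  ε-move, top $: go to q, push X$ → (q, yzxzxyzyxxxxx, X$)
  read y, top X: go to p, push ε → (p, zxzxyzyxxxxx, $)
  read z, top $: go to q, push UU$ → (q, xzxyzyxxxxx, UU$)
  read x, top U: go to p, push Y → (p, zxyzyxxxxx, YU$)
  read z, top Y: go to p, push UY → (p, xyzyxxxxx, UYU$)
  read x, top U: go to p, push U → (p, yzyxxxxx, UYU$)
  read y, top U: go to p, push U → (p, zyxxxxx, UYU$)
  read z, top U: go to q, push V → (q, yxxxxx, VYU$)
  read y, top V: go to p, push ε → (p, xxxxx, YU$)
  read x, top Y: go to q, push UV → (q, xxxx, UVU$)
  read x, top U: go to p, push Y → (p, xxx, YVU$)
  read x, top Y: go to q, push UV → (q, xx, UVVU$)
  read x, top U: go to p, push Y → (p, x, YVVU$)
  read x, top Y: go to q, push UV → (q, ε, UVVVU$)
All input consumed in state q with stack UVVVU$.

UVVVU$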